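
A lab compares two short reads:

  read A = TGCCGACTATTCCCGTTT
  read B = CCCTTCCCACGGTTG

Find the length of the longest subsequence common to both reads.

11

Pick C at read A[3]=read B[1], C at read A[4]=read B[2], C at read A[7]=read B[3], T at read A[8]=read B[4], T at read A[10]=read B[5], C at read A[12]=read B[7], C at read A[13]=read B[8], C at read A[14]=read B[10], G at read A[15]=read B[12], T at read A[16]=read B[13], T at read A[17]=read B[14]; all 11 bases appear in both, in order, and the DP table's final entry dp[18][15] is also 11, so no common subsequence is longer.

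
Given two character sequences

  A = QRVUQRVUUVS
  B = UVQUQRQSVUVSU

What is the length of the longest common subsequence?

8

Pick Q at A[1]=B[3]; then U at A[4]=B[4]; then Q at A[5]=B[5]; then R at A[6]=B[6]; then V at A[7]=B[9]; then U at A[9]=B[10]; then V at A[10]=B[11]; then S at A[11]=B[12]; all 8 characters appear in both, in order, and the DP table's final entry dp[11][13] is also 8, so no common subsequence is longer.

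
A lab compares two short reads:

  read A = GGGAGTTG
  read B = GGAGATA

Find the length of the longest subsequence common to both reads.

5

Match G (read A #1, read B #1), then G (read A #2, read B #2), then G (read A #3, read B #4), then A (read A #4, read B #5), then T (read A #6, read B #6) — 5 bases in the same relative order in both. The LCS DP gives dp[8][7] = 5, so this is optimal.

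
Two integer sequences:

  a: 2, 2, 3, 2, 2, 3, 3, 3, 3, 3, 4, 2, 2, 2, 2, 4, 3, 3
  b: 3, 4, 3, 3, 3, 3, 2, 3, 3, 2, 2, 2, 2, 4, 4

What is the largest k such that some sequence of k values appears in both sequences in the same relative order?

11

Match 3 (a #3, b #3), then 3 (a #6, b #4), then 3 (a #7, b #5), then 3 (a #8, b #6), then 3 (a #9, b #8), then 3 (a #10, b #9), then 2 (a #12, b #10), then 2 (a #13, b #11), then 2 (a #14, b #12), then 2 (a #15, b #13), then 4 (a #16, b #15) — 11 values in the same relative order in both. Since dp[18][15] = 11, nothing longer is possible.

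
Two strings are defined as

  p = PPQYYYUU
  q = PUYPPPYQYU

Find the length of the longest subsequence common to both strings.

5

Let dp[i][j] be the LCS length of the first i characters of p and the first j characters of q. dp[i][j] = dp[i-1][j-1]+1 when the i-th and j-th characters match, else max(dp[i-1][j], dp[i][j-1]).
    ·  P  U  Y  P  P  P  Y  Q  Y  U
 ·  0  0  0  0  0  0  0  0  0  0  0
 P  0  1  1  1  1  1  1  1  1  1  1
 P  0  1  1  1  2  2  2  2  2  2  2
 Q  0  1  1  1  2  2  2  2  3  3  3
 Y  0  1  1  2  2  2  2  3  3  4  4
 Y  0  1  1  2  2  2  2  3  3  4  4
 Y  0  1  1  2  2  2  2  3  3  4  4
 U  0  1  2  2  2  2  2  3  3  4  5
 U  0  1  2  2  2  2  2  3  3  4  5
dp[8][10] = 5. One LCS (by backtracking along matches): PPQYU.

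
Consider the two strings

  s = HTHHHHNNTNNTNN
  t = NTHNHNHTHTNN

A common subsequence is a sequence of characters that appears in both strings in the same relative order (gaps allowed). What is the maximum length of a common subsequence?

8

Match T (s #2, t #2), H (s #3, t #3), H (s #4, t #5), H (s #5, t #7), H (s #6, t #9), T (s #12, t #10), N (s #13, t #11), N (s #14, t #12) — 8 characters in the same relative order in both. Since dp[14][12] = 8, nothing longer is possible.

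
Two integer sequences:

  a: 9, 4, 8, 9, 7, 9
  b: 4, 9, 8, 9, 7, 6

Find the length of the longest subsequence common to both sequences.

One common subsequence of length 4: 9 at a[1]=b[2] → 8 at a[3]=b[3] → 9 at a[4]=b[4] → 7 at a[5]=b[5], and the DP table's final entry dp[6][6] is also 4, so no common subsequence is longer.

4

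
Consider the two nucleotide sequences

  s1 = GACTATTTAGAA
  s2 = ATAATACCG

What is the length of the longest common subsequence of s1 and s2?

6

Taking A [2,1], T [4,2], A [5,4], T [8,5], A [9,6], G [10,9] gives a common subsequence of length 6. Since dp[12][9] = 6, nothing longer is possible.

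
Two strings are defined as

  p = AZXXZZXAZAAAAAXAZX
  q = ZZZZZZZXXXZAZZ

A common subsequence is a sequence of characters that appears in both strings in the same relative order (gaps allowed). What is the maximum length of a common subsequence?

7

Match Z [2,7], then X [3,9], then X [4,10], then Z [6,11], then A [8,12], then Z [9,13], then Z [17,14] — 7 characters in the same relative order in both, and the DP table's final entry dp[18][14] is also 7, so no common subsequence is longer.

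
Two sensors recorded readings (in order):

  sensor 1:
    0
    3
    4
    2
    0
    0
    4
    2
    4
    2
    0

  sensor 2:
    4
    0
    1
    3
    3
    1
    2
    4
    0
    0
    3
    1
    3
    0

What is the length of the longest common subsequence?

Taking 0 (sensor 1 #1, sensor 2 #2) → 3 (sensor 1 #2, sensor 2 #5) → 4 (sensor 1 #3, sensor 2 #8) → 0 (sensor 1 #5, sensor 2 #9) → 0 (sensor 1 #6, sensor 2 #10) → 0 (sensor 1 #11, sensor 2 #14) gives a common subsequence of length 6. dp[11][14] = 6 confirms this is the maximum.

6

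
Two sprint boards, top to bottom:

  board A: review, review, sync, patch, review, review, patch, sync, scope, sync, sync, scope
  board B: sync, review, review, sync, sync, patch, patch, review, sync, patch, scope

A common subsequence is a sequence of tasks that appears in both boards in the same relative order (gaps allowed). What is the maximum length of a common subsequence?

Taking review (board A #1, board B #2), review (board A #2, board B #3), sync (board A #3, board B #5), patch (board A #4, board B #7), review (board A #5, board B #8), patch (board A #7, board B #10), scope (board A #12, board B #11) gives a common subsequence of length 7. dp[12][11] = 7 confirms this is the maximum.

7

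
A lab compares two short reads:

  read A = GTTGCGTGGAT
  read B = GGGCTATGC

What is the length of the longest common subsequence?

6

Pick G at read A[1]=read B[2]; then G at read A[4]=read B[3]; then C at read A[5]=read B[4]; then T at read A[7]=read B[5]; then A at read A[10]=read B[6]; then T at read A[11]=read B[7]; all 6 bases appear in both, in order. dp[11][9] = 6 confirms this is the maximum.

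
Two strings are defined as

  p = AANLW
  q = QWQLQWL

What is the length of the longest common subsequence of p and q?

Let dp[i][j] be the LCS length of the first i characters of p and the first j characters of q. dp[i][j] = dp[i-1][j-1]+1 when the i-th and j-th characters match, else max(dp[i-1][j], dp[i][j-1]).
    ·  Q  W  Q  L  Q  W  L
 ·  0  0  0  0  0  0  0  0
 A  0  0  0  0  0  0  0  0
 A  0  0  0  0  0  0  0  0
 N  0  0  0  0  0  0  0  0
 L  0  0  0  0  1  1  1  1
 W  0  0  1  1  1  1  2  2
dp[5][7] = 2. One LCS (by backtracking along matches): LW.

2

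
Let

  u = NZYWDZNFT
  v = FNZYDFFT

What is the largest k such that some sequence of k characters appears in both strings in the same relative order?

6

Pick N (u #1, v #2) → Z (u #2, v #3) → Y (u #3, v #4) → D (u #5, v #5) → F (u #8, v #7) → T (u #9, v #8); all 6 characters appear in both, in order. Since dp[9][8] = 6, nothing longer is possible.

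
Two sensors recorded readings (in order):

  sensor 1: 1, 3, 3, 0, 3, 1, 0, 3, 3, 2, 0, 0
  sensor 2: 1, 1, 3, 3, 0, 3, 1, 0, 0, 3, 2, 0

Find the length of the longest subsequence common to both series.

10

One common subsequence of length 10: 1 at sensor 1[1]=sensor 2[2], 3 at sensor 1[2]=sensor 2[3], 3 at sensor 1[3]=sensor 2[4], 0 at sensor 1[4]=sensor 2[5], 3 at sensor 1[5]=sensor 2[6], 1 at sensor 1[6]=sensor 2[7], 0 at sensor 1[7]=sensor 2[9], 3 at sensor 1[9]=sensor 2[10], 2 at sensor 1[10]=sensor 2[11], 0 at sensor 1[12]=sensor 2[12]. Since dp[12][12] = 10, nothing longer is possible.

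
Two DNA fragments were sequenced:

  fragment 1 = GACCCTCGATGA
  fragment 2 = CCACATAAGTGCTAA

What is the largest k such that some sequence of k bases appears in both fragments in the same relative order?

8

One common subsequence of length 8: C at fragment 1[3]=fragment 2[1]; then C at fragment 1[4]=fragment 2[2]; then C at fragment 1[5]=fragment 2[4]; then T at fragment 1[6]=fragment 2[6]; then G at fragment 1[8]=fragment 2[9]; then T at fragment 1[10]=fragment 2[10]; then G at fragment 1[11]=fragment 2[11]; then A at fragment 1[12]=fragment 2[15]. The LCS DP gives dp[12][15] = 8, so this is optimal.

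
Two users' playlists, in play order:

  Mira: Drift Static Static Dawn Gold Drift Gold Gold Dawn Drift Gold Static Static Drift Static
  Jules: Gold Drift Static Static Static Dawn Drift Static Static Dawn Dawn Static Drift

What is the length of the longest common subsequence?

8

Match Drift (Mira #1, Jules #2); then Static (Mira #2, Jules #4); then Static (Mira #3, Jules #5); then Dawn (Mira #4, Jules #6); then Drift (Mira #6, Jules #7); then Dawn (Mira #9, Jules #11); then Static (Mira #13, Jules #12); then Drift (Mira #14, Jules #13) — 8 songs in the same relative order in both. Since dp[15][13] = 8, nothing longer is possible.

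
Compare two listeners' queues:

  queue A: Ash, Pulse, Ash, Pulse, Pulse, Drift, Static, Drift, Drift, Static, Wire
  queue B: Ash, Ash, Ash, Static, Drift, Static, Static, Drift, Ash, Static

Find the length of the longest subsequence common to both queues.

6

Taking Ash (queue A #1, queue B #2), Ash (queue A #3, queue B #3), Drift (queue A #6, queue B #5), Static (queue A #7, queue B #7), Drift (queue A #8, queue B #8), Static (queue A #10, queue B #10) gives a common subsequence of length 6. Since dp[11][10] = 6, nothing longer is possible.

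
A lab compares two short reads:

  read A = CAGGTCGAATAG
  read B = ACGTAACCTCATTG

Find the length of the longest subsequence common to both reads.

8

Match C [1,2], then G [4,3], then T [5,4], then A [8,5], then A [9,6], then T [10,9], then A [11,11], then G [12,14] — 8 bases in the same relative order in both. The LCS DP gives dp[12][14] = 8, so this is optimal.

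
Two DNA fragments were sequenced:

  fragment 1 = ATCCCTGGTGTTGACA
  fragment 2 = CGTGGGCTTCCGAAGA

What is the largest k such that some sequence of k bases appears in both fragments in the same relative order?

Taking C [3,1], T [6,3], G [7,4], G [8,5], G [10,6], T [11,8], T [12,9], G [13,12], A [14,14], A [16,16] gives a common subsequence of length 10, and the DP table's final entry dp[16][16] is also 10, so no common subsequence is longer.

10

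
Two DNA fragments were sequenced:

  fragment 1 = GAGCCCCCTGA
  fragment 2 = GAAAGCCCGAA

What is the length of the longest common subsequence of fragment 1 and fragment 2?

Match G at fragment 1[1]=fragment 2[1]; then A at fragment 1[2]=fragment 2[4]; then G at fragment 1[3]=fragment 2[5]; then C at fragment 1[6]=fragment 2[6]; then C at fragment 1[7]=fragment 2[7]; then C at fragment 1[8]=fragment 2[8]; then G at fragment 1[10]=fragment 2[9]; then A at fragment 1[11]=fragment 2[11] — 8 bases in the same relative order in both. dp[11][11] = 8 confirms this is the maximum.

8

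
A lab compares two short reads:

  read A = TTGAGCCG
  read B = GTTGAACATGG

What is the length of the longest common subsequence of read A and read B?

6

Pick T at read A[1]=read B[2], then T at read A[2]=read B[3], then G at read A[3]=read B[4], then A at read A[4]=read B[8], then G at read A[5]=read B[10], then G at read A[8]=read B[11]; all 6 bases appear in both, in order, and the DP table's final entry dp[8][11] is also 6, so no common subsequence is longer.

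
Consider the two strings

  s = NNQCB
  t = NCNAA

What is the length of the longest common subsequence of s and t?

2

Let dp[i][j] be the LCS length of the first i characters of s and the first j characters of t. dp[i][j] = dp[i-1][j-1]+1 when the i-th and j-th characters match, else max(dp[i-1][j], dp[i][j-1]).
    ·  N  C  N  A  A
 ·  0  0  0  0  0  0
 N  0  1  1  1  1  1
 N  0  1  1  2  2  2
 Q  0  1  1  2  2  2
 C  0  1  2  2  2  2
 B  0  1  2  2  2  2
dp[5][5] = 2. One LCS (by backtracking along matches): NN.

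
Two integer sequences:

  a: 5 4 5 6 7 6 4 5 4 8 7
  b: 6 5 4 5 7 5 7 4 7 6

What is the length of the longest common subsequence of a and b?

7

One common subsequence of length 7: 5 at a[1]=b[2] → 4 at a[2]=b[3] → 5 at a[3]=b[4] → 7 at a[5]=b[5] → 5 at a[8]=b[6] → 4 at a[9]=b[8] → 7 at a[11]=b[9]. dp[11][10] = 7 confirms this is the maximum.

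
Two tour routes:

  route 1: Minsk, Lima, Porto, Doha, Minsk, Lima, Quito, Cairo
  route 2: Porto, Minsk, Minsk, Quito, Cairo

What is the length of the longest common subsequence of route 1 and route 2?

4

Pick Minsk [1,2] → Minsk [5,3] → Quito [7,4] → Cairo [8,5]; all 4 stops appear in both, in order. dp[8][5] = 4 confirms this is the maximum.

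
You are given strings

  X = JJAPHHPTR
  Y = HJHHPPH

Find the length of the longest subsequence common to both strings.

Let dp[i][j] be the LCS length of the first i characters of X and the first j characters of Y. dp[i][j] = dp[i-1][j-1]+1 when the i-th and j-th characters match, else max(dp[i-1][j], dp[i][j-1]).
    ·  H  J  H  H  P  P  H
 ·  0  0  0  0  0  0  0  0
 J  0  0  1  1  1  1  1  1
 J  0  0  1  1  1  1  1  1
 A  0  0  1  1  1  1  1  1
 P  0  0  1  1  1  2  2  2
 H  0  1  1  2  2  2  2  3
 H  0  1  1  2  3  3  3  3
 P  0  1  1  2  3  4  4  4
 T  0  1  1  2  3  4  4  4
 R  0  1  1  2  3  4  4  4
dp[9][7] = 4. One LCS (by backtracking along matches): JHHP.

4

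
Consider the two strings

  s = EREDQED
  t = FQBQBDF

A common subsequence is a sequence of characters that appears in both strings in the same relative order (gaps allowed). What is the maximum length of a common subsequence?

2

Let dp[i][j] be the LCS length of the first i characters of s and the first j characters of t. dp[i][j] = dp[i-1][j-1]+1 when the i-th and j-th characters match, else max(dp[i-1][j], dp[i][j-1]).
    ·  F  Q  B  Q  B  D  F
 ·  0  0  0  0  0  0  0  0
 E  0  0  0  0  0  0  0  0
 R  0  0  0  0  0  0  0  0
 E  0  0  0  0  0  0  0  0
 D  0  0  0  0  0  0  1  1
 Q  0  0  1  1  1  1  1  1
 E  0  0  1  1  1  1  1  1
 D  0  0  1  1  1  1  2  2
dp[7][7] = 2. One LCS (by backtracking along matches): QD.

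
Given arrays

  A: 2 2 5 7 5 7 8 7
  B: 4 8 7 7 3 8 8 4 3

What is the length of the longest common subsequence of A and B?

3

Match 7 [4,3], 7 [6,4], 8 [7,7] — 3 values in the same relative order in both. dp[8][9] = 3 confirms this is the maximum.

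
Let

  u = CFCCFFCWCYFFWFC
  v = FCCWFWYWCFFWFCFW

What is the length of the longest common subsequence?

Pick F [2,1] → C [3,2] → C [4,3] → F [5,5] → W [8,8] → C [9,9] → F [11,10] → F [12,11] → W [13,12] → F [14,13] → C [15,14]; all 11 characters appear in both, in order, and the DP table's final entry dp[15][16] is also 11, so no common subsequence is longer.

11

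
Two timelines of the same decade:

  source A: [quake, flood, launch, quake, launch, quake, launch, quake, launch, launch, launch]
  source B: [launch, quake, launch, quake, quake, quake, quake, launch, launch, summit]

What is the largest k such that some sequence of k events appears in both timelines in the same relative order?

7

Pick quake at source A[1]=source B[2], launch at source A[3]=source B[3], quake at source A[4]=source B[5], quake at source A[6]=source B[6], quake at source A[8]=source B[7], launch at source A[9]=source B[8], launch at source A[10]=source B[9]; all 7 events appear in both, in order. The LCS DP gives dp[11][10] = 7, so this is optimal.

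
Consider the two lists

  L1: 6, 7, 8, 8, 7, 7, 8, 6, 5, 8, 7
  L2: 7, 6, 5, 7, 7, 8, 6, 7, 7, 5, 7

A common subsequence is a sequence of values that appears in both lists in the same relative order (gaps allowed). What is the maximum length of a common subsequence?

7

Let dp[i][j] be the LCS length of the first i values of L1 and the first j values of L2. dp[i][j] = dp[i-1][j-1]+1 when the i-th and j-th values match, else max(dp[i-1][j], dp[i][j-1]).
    ·  7  6  5  7  7  8  6  7  7  5  7
 ·  0  0  0  0  0  0  0  0  0  0  0  0
 6  0  0  1  1  1  1  1  1  1  1  1  1
 7  0  1  1  1  2  2  2  2  2  2  2  2
 8  0  1  1  1  2  2  3  3  3  3  3  3
 8  0  1  1  1  2  2  3  3  3  3  3  3
 7  0  1  1  1  2  3  3  3  4  4  4  4
 7  0  1  1  1  2  3  3  3  4  5  5  5
 8  0  1  1  1  2  3  4  4  4  5  5  5
 6  0  1  2  2  2  3  4  5  5  5  5  5
 5  0  1  2  3  3  3  4  5  5  5  6  6
 8  0  1  2  3  3  3  4  5  5  5  6  6
 7  0  1  2  3  4  4  4  5  6  6  6  7
dp[11][11] = 7. One LCS (by backtracking along matches): 6, 7, 8, 7, 7, 5, 7.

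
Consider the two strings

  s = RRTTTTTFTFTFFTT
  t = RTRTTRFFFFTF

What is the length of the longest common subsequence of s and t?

Match R [1,1]; then R [2,3]; then T [3,4]; then T [4,5]; then F [8,7]; then F [10,8]; then F [12,9]; then F [13,10]; then T [14,11] — 9 characters in the same relative order in both, and the DP table's final entry dp[15][12] is also 9, so no common subsequence is longer.

9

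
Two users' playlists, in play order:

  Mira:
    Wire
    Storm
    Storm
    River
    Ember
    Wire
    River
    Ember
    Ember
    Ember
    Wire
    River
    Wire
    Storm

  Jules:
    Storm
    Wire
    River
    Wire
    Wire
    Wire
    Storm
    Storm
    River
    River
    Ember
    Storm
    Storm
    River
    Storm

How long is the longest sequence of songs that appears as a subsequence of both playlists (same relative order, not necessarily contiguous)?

Match Wire at Mira[1]=Jules[6] → Storm at Mira[2]=Jules[7] → Storm at Mira[3]=Jules[8] → River at Mira[4]=Jules[9] → River at Mira[7]=Jules[10] → Ember at Mira[8]=Jules[11] → River at Mira[12]=Jules[14] → Storm at Mira[14]=Jules[15] — 8 songs in the same relative order in both. dp[14][15] = 8 confirms this is the maximum.

8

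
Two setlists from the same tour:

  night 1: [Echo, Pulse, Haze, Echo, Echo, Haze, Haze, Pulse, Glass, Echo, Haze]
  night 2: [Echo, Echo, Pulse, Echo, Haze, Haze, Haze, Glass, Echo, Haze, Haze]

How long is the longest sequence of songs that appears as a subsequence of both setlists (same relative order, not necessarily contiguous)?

8

One common subsequence of length 8: Echo (night 1 #1, night 2 #2); then Pulse (night 1 #2, night 2 #3); then Haze (night 1 #3, night 2 #5); then Haze (night 1 #6, night 2 #6); then Haze (night 1 #7, night 2 #7); then Glass (night 1 #9, night 2 #8); then Echo (night 1 #10, night 2 #9); then Haze (night 1 #11, night 2 #11). Since dp[11][11] = 8, nothing longer is possible.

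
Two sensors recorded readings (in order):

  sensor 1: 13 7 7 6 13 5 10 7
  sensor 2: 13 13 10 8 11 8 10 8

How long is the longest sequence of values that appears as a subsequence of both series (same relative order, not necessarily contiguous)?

3

Let dp[i][j] be the LCS length of the first i values of sensor 1 and the first j values of sensor 2. dp[i][j] = dp[i-1][j-1]+1 when the i-th and j-th values match, else max(dp[i-1][j], dp[i][j-1]).
    · 13 13 10  8 11  8 10  8
 ·  0  0  0  0  0  0  0  0  0
13  0  1  1  1  1  1  1  1  1
 7  0  1  1  1  1  1  1  1  1
 7  0  1  1  1  1  1  1  1  1
 6  0  1  1  1  1  1  1  1  1
13  0  1  2  2  2  2  2  2  2
 5  0  1  2  2  2  2  2  2  2
10  0  1  2  3  3  3  3  3  3
 7  0  1  2  3  3  3  3  3  3
dp[8][8] = 3. One LCS (by backtracking along matches): 13, 13, 10.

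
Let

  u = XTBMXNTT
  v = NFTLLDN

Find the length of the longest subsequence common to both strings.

2

Pick T (u #2, v #3), then N (u #6, v #7); all 2 characters appear in both, in order. Since dp[8][7] = 2, nothing longer is possible.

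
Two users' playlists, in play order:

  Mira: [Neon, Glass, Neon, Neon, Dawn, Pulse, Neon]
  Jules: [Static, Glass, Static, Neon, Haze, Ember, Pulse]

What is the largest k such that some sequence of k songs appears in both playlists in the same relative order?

One common subsequence of length 3: Glass at Mira[2]=Jules[2]; then Neon at Mira[3]=Jules[4]; then Pulse at Mira[6]=Jules[7]. dp[7][7] = 3 confirms this is the maximum.

3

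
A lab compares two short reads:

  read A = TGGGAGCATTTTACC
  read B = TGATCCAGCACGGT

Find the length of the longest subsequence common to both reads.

Match T (read A #1, read B #1), then G (read A #2, read B #2), then A (read A #5, read B #7), then G (read A #6, read B #8), then C (read A #7, read B #9), then A (read A #8, read B #10), then T (read A #12, read B #14) — 7 bases in the same relative order in both, and the DP table's final entry dp[15][14] is also 7, so no common subsequence is longer.

7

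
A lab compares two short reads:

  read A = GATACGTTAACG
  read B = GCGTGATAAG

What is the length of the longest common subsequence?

8

Pick G [1,1], C [5,2], G [6,3], T [7,4], T [8,7], A [9,8], A [10,9], G [12,10]; all 8 bases appear in both, in order. The LCS DP gives dp[12][10] = 8, so this is optimal.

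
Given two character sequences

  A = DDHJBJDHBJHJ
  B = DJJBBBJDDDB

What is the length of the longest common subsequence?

Pick D [1,1], then J [4,3], then B [5,6], then J [6,7], then D [7,10], then B [9,11]; all 6 characters appear in both, in order. Since dp[12][11] = 6, nothing longer is possible.

6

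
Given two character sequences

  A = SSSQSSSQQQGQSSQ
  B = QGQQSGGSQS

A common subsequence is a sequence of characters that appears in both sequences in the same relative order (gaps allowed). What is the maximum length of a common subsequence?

Taking Q at A[4]=B[1], Q at A[8]=B[3], Q at A[9]=B[4], G at A[11]=B[7], Q at A[12]=B[9], S at A[14]=B[10] gives a common subsequence of length 6. The LCS DP gives dp[15][10] = 6, so this is optimal.

6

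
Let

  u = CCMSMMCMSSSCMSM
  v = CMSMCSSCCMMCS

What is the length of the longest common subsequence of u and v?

Taking C [2,1] → M [3,2] → S [4,3] → M [6,4] → C [7,5] → S [9,6] → S [10,7] → C [12,9] → M [13,11] → S [14,13] gives a common subsequence of length 10. Since dp[15][13] = 10, nothing longer is possible.

10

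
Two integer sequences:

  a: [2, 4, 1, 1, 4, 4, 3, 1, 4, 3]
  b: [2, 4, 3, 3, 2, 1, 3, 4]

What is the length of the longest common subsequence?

5

Pick 2 (a #1, b #1); then 4 (a #2, b #2); then 1 (a #4, b #6); then 3 (a #7, b #7); then 4 (a #9, b #8); all 5 values appear in both, in order. dp[10][8] = 5 confirms this is the maximum.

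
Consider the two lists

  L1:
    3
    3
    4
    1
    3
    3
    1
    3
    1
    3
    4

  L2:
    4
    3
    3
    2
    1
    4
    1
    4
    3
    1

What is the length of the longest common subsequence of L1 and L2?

One common subsequence of length 6: 3 (L1 #1, L2 #2); then 3 (L1 #2, L2 #3); then 4 (L1 #3, L2 #6); then 1 (L1 #4, L2 #7); then 3 (L1 #8, L2 #9); then 1 (L1 #9, L2 #10). Since dp[11][10] = 6, nothing longer is possible.

6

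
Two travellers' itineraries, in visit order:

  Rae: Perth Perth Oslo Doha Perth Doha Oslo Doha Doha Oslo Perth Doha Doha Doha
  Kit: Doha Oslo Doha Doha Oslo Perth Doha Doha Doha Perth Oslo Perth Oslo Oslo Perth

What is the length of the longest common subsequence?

Pick Doha [6,1], then Oslo [7,2], then Doha [8,3], then Doha [9,4], then Oslo [10,5], then Perth [11,6], then Doha [12,7], then Doha [13,8], then Doha [14,9]; all 9 stops appear in both, in order, and the DP table's final entry dp[14][15] is also 9, so no common subsequence is longer.

9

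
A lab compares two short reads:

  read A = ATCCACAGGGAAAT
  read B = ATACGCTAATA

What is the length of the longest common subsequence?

Match A (read A #1, read B #1) → T (read A #2, read B #2) → A (read A #5, read B #3) → C (read A #6, read B #4) → G (read A #8, read B #5) → A (read A #11, read B #8) → A (read A #12, read B #9) → A (read A #13, read B #11) — 8 bases in the same relative order in both. Since dp[14][11] = 8, nothing longer is possible.

8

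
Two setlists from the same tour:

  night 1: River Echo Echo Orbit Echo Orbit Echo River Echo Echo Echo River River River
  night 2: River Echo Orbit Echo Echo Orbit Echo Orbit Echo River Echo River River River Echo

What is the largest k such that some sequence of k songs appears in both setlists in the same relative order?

12

Taking River (night 1 #1, night 2 #1), then Echo (night 1 #2, night 2 #4), then Echo (night 1 #3, night 2 #5), then Orbit (night 1 #4, night 2 #6), then Echo (night 1 #5, night 2 #7), then Orbit (night 1 #6, night 2 #8), then Echo (night 1 #7, night 2 #9), then River (night 1 #8, night 2 #10), then Echo (night 1 #11, night 2 #11), then River (night 1 #12, night 2 #12), then River (night 1 #13, night 2 #13), then River (night 1 #14, night 2 #14) gives a common subsequence of length 12. The LCS DP gives dp[14][15] = 12, so this is optimal.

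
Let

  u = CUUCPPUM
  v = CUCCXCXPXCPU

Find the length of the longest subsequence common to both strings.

6

Taking C [1,1], U [2,2], C [4,6], P [5,8], P [6,11], U [7,12] gives a common subsequence of length 6. The LCS DP gives dp[8][12] = 6, so this is optimal.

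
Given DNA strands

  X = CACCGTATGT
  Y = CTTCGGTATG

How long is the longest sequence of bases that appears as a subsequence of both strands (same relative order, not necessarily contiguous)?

7

Let dp[i][j] be the LCS length of the first i bases of X and the first j bases of Y. dp[i][j] = dp[i-1][j-1]+1 when the i-th and j-th bases match, else max(dp[i-1][j], dp[i][j-1]).
    ·  C  T  T  C  G  G  T  A  T  G
 ·  0  0  0  0  0  0  0  0  0  0  0
 C  0  1  1  1  1  1  1  1  1  1  1
 A  0  1  1  1  1  1  1  1  2  2  2
 C  0  1  1  1  2  2  2  2  2  2  2
 C  0  1  1  1  2  2  2  2  2  2  2
 G  0  1  1  1  2  3  3  3  3  3  3
 T  0  1  2  2  2  3  3  4  4  4  4
 A  0  1  2  2  2  3  3  4  5  5  5
 T  0  1  2  3  3  3  3  4  5  6  6
 G  0  1  2  3  3  4  4  4  5  6  7
 T  0  1  2  3  3  4  4  5  5  6  7
dp[10][10] = 7. One LCS (by backtracking along matches): CCGTATG.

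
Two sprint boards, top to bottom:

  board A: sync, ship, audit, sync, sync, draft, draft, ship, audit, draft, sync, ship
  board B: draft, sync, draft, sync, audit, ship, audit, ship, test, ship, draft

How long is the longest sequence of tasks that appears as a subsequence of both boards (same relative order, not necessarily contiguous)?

5

One common subsequence of length 5: sync [1,4] → ship [2,6] → audit [3,7] → ship [8,10] → draft [10,11]. Since dp[12][11] = 5, nothing longer is possible.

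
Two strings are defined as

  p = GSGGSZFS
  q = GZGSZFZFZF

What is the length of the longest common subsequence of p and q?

Match G (p #1, q #1); then G (p #4, q #3); then S (p #5, q #4); then Z (p #6, q #9); then F (p #7, q #10) — 5 characters in the same relative order in both. The LCS DP gives dp[8][10] = 5, so this is optimal.

5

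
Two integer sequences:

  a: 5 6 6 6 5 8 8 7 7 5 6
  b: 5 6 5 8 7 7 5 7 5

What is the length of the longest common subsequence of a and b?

7

Let dp[i][j] be the LCS length of the first i values of a and the first j values of b. dp[i][j] = dp[i-1][j-1]+1 when the i-th and j-th values match, else max(dp[i-1][j], dp[i][j-1]).
    ·  5  6  5  8  7  7  5  7  5
 ·  0  0  0  0  0  0  0  0  0  0
 5  0  1  1  1  1  1  1  1  1  1
 6  0  1  2  2  2  2  2  2  2  2
 6  0  1  2  2  2  2  2  2  2  2
 6  0  1  2  2  2  2  2  2  2  2
 5  0  1  2  3  3  3  3  3  3  3
 8  0  1  2  3  4  4  4  4  4  4
 8  0  1  2  3  4  4  4  4  4  4
 7  0  1  2  3  4  5  5  5  5  5
 7  0  1  2  3  4  5  6  6  6  6
 5  0  1  2  3  4  5  6  7  7  7
 6  0  1  2  3  4  5  6  7  7  7
dp[11][9] = 7. One LCS (by backtracking along matches): 5, 6, 5, 8, 7, 7, 5.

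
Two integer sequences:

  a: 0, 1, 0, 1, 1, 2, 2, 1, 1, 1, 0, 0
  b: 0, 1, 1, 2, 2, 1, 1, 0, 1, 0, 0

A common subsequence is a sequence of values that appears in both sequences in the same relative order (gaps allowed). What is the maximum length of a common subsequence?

Let dp[i][j] be the LCS length of the first i values of a and the first j values of b. dp[i][j] = dp[i-1][j-1]+1 when the i-th and j-th values match, else max(dp[i-1][j], dp[i][j-1]).
    ·  0  1  1  2  2  1  1  0  1  0  0
 ·  0  0  0  0  0  0  0  0  0  0  0  0
 0  0  1  1  1  1  1  1  1  1  1  1  1
 1  0  1  2  2  2  2  2  2  2  2  2  2
 0  0  1  2  2  2  2  2  2  3  3  3  3
 1  0  1  2  3  3  3  3  3  3  4  4  4
 1  0  1  2  3  3  3  4  4  4  4  4  4
 2  0  1  2  3  4  4  4  4  4  4  4  4
 2  0  1  2  3  4  5  5  5  5  5  5  5
 1  0  1  2  3  4  5  6  6  6  6  6  6
 1  0  1  2  3  4  5  6  7  7  7  7  7
 1  0  1  2  3  4  5  6  7  7  8  8  8
 0  0  1  2  3  4  5  6  7  8  8  9  9
 0  0  1  2  3  4  5  6  7  8  8  9 10
dp[12][11] = 10. One LCS (by backtracking along matches): 0, 1, 1, 2, 2, 1, 1, 1, 0, 0.

10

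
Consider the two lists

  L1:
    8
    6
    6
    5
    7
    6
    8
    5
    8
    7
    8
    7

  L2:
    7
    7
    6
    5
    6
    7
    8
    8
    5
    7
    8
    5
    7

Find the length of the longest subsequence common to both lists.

8

Taking 6 (L1 #2, L2 #3), then 6 (L1 #3, L2 #5), then 7 (L1 #5, L2 #6), then 8 (L1 #7, L2 #8), then 5 (L1 #8, L2 #9), then 7 (L1 #10, L2 #10), then 8 (L1 #11, L2 #11), then 7 (L1 #12, L2 #13) gives a common subsequence of length 8, and the DP table's final entry dp[12][13] is also 8, so no common subsequence is longer.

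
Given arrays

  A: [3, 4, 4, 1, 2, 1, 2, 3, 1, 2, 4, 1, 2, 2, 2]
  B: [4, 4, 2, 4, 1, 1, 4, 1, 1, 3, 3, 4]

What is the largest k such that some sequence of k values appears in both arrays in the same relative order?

7

One common subsequence of length 7: 4 (A #2, B #1); then 4 (A #3, B #2); then 2 (A #5, B #3); then 1 (A #6, B #5); then 1 (A #9, B #6); then 4 (A #11, B #7); then 1 (A #12, B #9). dp[15][12] = 7 confirms this is the maximum.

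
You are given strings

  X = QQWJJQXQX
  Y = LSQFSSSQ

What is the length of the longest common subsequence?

2

One common subsequence of length 2: Q (X #1, Y #3); then Q (X #8, Y #8). The LCS DP gives dp[9][8] = 2, so this is optimal.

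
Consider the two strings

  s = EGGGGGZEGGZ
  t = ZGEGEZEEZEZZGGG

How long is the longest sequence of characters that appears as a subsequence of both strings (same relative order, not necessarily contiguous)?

6

Taking E [1,3] → G [2,4] → Z [7,9] → E [8,10] → G [9,14] → G [10,15] gives a common subsequence of length 6. Since dp[11][15] = 6, nothing longer is possible.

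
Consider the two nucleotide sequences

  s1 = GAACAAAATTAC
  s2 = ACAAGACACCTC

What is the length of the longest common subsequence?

8

Pick A at s1[3]=s2[1], C at s1[4]=s2[2], A at s1[5]=s2[3], A at s1[6]=s2[4], A at s1[7]=s2[6], A at s1[8]=s2[8], T at s1[10]=s2[11], C at s1[12]=s2[12]; all 8 bases appear in both, in order. dp[12][12] = 8 confirms this is the maximum.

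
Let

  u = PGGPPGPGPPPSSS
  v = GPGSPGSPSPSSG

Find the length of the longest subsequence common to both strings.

9

Pick G [3,1]; then P [5,2]; then G [6,3]; then P [7,5]; then G [8,6]; then P [9,8]; then P [11,10]; then S [12,11]; then S [13,12]; all 9 characters appear in both, in order, and the DP table's final entry dp[14][13] is also 9, so no common subsequence is longer.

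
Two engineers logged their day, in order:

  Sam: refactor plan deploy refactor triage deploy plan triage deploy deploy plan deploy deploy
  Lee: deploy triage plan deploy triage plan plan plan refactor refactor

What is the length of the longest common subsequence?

One common subsequence of length 5: plan (Sam #2, Lee #3), then deploy (Sam #3, Lee #4), then triage (Sam #5, Lee #5), then plan (Sam #7, Lee #7), then plan (Sam #11, Lee #8). Since dp[13][10] = 5, nothing longer is possible.

5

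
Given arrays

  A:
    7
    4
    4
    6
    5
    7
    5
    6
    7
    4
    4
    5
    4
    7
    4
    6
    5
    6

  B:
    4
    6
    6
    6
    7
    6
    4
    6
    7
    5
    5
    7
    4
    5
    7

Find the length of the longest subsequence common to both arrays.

Match 7 [1,5]; then 4 [3,7]; then 6 [4,8]; then 5 [5,10]; then 5 [7,11]; then 7 [9,12]; then 4 [11,13]; then 5 [12,14]; then 7 [14,15] — 9 values in the same relative order in both. dp[18][15] = 9 confirms this is the maximum.

9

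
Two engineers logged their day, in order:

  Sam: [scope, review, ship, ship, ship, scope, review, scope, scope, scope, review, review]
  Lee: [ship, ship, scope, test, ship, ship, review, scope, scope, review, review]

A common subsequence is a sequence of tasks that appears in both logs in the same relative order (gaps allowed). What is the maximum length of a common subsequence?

8

Match scope (Sam #1, Lee #3), ship (Sam #4, Lee #5), ship (Sam #5, Lee #6), review (Sam #7, Lee #7), scope (Sam #9, Lee #8), scope (Sam #10, Lee #9), review (Sam #11, Lee #10), review (Sam #12, Lee #11) — 8 tasks in the same relative order in both. Since dp[12][11] = 8, nothing longer is possible.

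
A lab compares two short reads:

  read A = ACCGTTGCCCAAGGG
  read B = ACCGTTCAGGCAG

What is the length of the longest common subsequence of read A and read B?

11

Match A (read A #1, read B #1) → C (read A #2, read B #2) → C (read A #3, read B #3) → G (read A #4, read B #4) → T (read A #5, read B #5) → T (read A #6, read B #6) → C (read A #10, read B #7) → A (read A #12, read B #8) → G (read A #13, read B #9) → G (read A #14, read B #10) → G (read A #15, read B #13) — 11 bases in the same relative order in both. The LCS DP gives dp[15][13] = 11, so this is optimal.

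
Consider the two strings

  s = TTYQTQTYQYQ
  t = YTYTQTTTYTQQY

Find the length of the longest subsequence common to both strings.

One common subsequence of length 8: T (s #1, t #2); then T (s #2, t #4); then Q (s #4, t #5); then T (s #5, t #7); then T (s #7, t #8); then Y (s #8, t #9); then Q (s #9, t #12); then Y (s #10, t #13). The LCS DP gives dp[11][13] = 8, so this is optimal.

8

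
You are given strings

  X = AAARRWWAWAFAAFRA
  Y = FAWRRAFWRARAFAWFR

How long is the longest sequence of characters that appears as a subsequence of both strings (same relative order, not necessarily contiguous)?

Taking A [1,2], R [4,4], R [5,5], W [6,8], A [8,10], A [10,12], F [11,13], A [12,14], F [14,16], R [15,17] gives a common subsequence of length 10. The LCS DP gives dp[16][17] = 10, so this is optimal.

10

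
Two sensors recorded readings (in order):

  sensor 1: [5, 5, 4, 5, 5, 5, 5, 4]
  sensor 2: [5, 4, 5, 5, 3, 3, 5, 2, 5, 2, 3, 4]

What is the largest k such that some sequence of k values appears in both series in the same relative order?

Let dp[i][j] be the LCS length of the first i values of sensor 1 and the first j values of sensor 2. dp[i][j] = dp[i-1][j-1]+1 when the i-th and j-th values match, else max(dp[i-1][j], dp[i][j-1]).
    ·  5  4  5  5  3  3  5  2  5  2  3  4
 ·  0  0  0  0  0  0  0  0  0  0  0  0  0
 5  0  1  1  1  1  1  1  1  1  1  1  1  1
 5  0  1  1  2  2  2  2  2  2  2  2  2  2
 4  0  1  2  2  2  2  2  2  2  2  2  2  3
 5  0  1  2  3  3  3  3  3  3  3  3  3  3
 5  0  1  2  3  4  4  4  4  4  4  4  4  4
 5  0  1  2  3  4  4  4  5  5  5  5  5  5
 5  0  1  2  3  4  4  4  5  5  6  6  6  6
 4  0  1  2  3  4  4  4  5  5  6  6  6  7
dp[8][12] = 7. One LCS (by backtracking along matches): 5, 4, 5, 5, 5, 5, 4.

7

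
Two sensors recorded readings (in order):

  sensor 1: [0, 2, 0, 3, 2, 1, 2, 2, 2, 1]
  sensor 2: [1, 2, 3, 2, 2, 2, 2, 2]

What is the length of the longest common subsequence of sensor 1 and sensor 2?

6

Match 2 [2,2] → 3 [4,3] → 2 [5,5] → 2 [7,6] → 2 [8,7] → 2 [9,8] — 6 values in the same relative order in both. dp[10][8] = 6 confirms this is the maximum.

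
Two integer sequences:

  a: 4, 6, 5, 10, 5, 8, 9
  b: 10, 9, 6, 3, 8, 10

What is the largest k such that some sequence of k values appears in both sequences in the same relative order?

Taking 6 at a[2]=b[3], then 10 at a[4]=b[6] gives a common subsequence of length 2. The LCS DP gives dp[7][6] = 2, so this is optimal.

2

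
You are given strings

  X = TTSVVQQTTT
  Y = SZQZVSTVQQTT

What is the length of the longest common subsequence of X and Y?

Let dp[i][j] be the LCS length of the first i characters of X and the first j characters of Y. dp[i][j] = dp[i-1][j-1]+1 when the i-th and j-th characters match, else max(dp[i-1][j], dp[i][j-1]).
    ·  S  Z  Q  Z  V  S  T  V  Q  Q  T  T
 ·  0  0  0  0  0  0  0  0  0  0  0  0  0
 T  0  0  0  0  0  0  0  1  1  1  1  1  1
 T  0  0  0  0  0  0  0  1  1  1  1  2  2
 S  0  1  1  1  1  1  1  1  1  1  1  2  2
 V  0  1  1  1  1  2  2  2  2  2  2  2  2
 V  0  1  1  1  1  2  2  2  3  3  3  3  3
 Q  0  1  1  2  2  2  2  2  3  4  4  4  4
 Q  0  1  1  2  2  2  2  2  3  4  5  5  5
 T  0  1  1  2  2  2  2  3  3  4  5  6  6
 T  0  1  1  2  2  2  2  3  3  4  5  6  7
 T  0  1  1  2  2  2  2  3  3  4  5  6  7
dp[10][12] = 7. One LCS (by backtracking along matches): SVVQQTT.

7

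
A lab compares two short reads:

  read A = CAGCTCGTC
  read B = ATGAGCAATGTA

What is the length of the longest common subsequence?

6

Let dp[i][j] be the LCS length of the first i bases of read A and the first j bases of read B. dp[i][j] = dp[i-1][j-1]+1 when the i-th and j-th bases match, else max(dp[i-1][j], dp[i][j-1]).
    ·  A  T  G  A  G  C  A  A  T  G  T  A
 ·  0  0  0  0  0  0  0  0  0  0  0  0  0
 C  0  0  0  0  0  0  1  1  1  1  1  1  1
 A  0  1  1  1  1  1  1  2  2  2  2  2  2
 G  0  1  1  2  2  2  2  2  2  2  3  3  3
 C  0  1  1  2  2  2  3  3  3  3  3  3  3
 T  0  1  2  2  2  2  3  3  3  4  4  4  4
 C  0  1  2  2  2  2  3  3  3  4  4  4  4
 G  0  1  2  3  3  3  3  3  3  4  5  5  5
 T  0  1  2  3  3  3  3  3  3  4  5  6  6
 C  0  1  2  3  3  3  4  4  4  4  5  6  6
dp[9][12] = 6. One LCS (by backtracking along matches): AGCTGT.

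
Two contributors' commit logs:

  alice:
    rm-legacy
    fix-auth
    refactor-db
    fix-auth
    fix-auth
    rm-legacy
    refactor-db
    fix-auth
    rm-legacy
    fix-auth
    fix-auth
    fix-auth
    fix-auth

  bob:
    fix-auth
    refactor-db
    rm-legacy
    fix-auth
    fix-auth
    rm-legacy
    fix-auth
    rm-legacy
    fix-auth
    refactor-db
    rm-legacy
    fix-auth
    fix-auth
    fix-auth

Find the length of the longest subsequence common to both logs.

Match fix-auth [2,1], refactor-db [3,2], fix-auth [4,4], fix-auth [5,5], rm-legacy [6,6], fix-auth [8,7], rm-legacy [9,8], fix-auth [10,9], fix-auth [11,12], fix-auth [12,13], fix-auth [13,14] — 11 commits in the same relative order in both, and the DP table's final entry dp[13][14] is also 11, so no common subsequence is longer.

11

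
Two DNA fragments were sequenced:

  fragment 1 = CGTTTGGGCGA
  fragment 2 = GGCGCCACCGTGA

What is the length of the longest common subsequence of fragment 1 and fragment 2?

Pick G (fragment 1 #2, fragment 2 #1), G (fragment 1 #6, fragment 2 #2), G (fragment 1 #7, fragment 2 #4), G (fragment 1 #8, fragment 2 #10), G (fragment 1 #10, fragment 2 #12), A (fragment 1 #11, fragment 2 #13); all 6 bases appear in both, in order. The LCS DP gives dp[11][13] = 6, so this is optimal.

6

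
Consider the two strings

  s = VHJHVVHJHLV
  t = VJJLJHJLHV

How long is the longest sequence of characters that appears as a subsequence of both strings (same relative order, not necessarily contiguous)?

6

Taking V [1,1]; then J [3,5]; then H [7,6]; then J [8,7]; then H [9,9]; then V [11,10] gives a common subsequence of length 6, and the DP table's final entry dp[11][10] is also 6, so no common subsequence is longer.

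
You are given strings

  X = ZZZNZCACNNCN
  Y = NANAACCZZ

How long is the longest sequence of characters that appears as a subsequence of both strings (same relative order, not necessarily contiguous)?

4

Let dp[i][j] be the LCS length of the first i characters of X and the first j characters of Y. dp[i][j] = dp[i-1][j-1]+1 when the i-th and j-th characters match, else max(dp[i-1][j], dp[i][j-1]).
    ·  N  A  N  A  A  C  C  Z  Z
 ·  0  0  0  0  0  0  0  0  0  0
 Z  0  0  0  0  0  0  0  0  1  1
 Z  0  0  0  0  0  0  0  0  1  2
 Z  0  0  0  0  0  0  0  0  1  2
 N  0  1  1  1  1  1  1  1  1  2
 Z  0  1  1  1  1  1  1  1  2  2
 C  0  1  1  1  1  1  2  2  2  2
 A  0  1  2  2  2  2  2  2  2  2
 C  0  1  2  2  2  2  3  3  3  3
 N  0  1  2  3  3  3  3  3  3  3
 N  0  1  2  3  3  3  3  3  3  3
 C  0  1  2  3  3  3  4  4  4  4
 N  0  1  2  3  3  3  4  4  4  4
dp[12][9] = 4. One LCS (by backtracking along matches): NACC.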